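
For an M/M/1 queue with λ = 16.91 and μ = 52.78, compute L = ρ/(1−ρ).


ρ = λ/μ = 16.91/52.78 = 0.3204
L = ρ/(1−ρ) = 0.3204/(1 − 0.3204) = 0.3204/0.6796 = 0.4714

Final: 0.4714


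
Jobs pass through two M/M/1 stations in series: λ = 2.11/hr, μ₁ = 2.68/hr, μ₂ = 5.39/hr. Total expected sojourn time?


Each node sees arrival rate λ = 2.11/hr (tandem ⇒ throughput preserved).
W₁ = 1/(μ₁−λ) = 1/(2.68−2.11) = 1.75439 hr
W₂ = 1/(μ₂−λ) = 1/(5.39−2.11) = 0.30488 hr
W_total = W₁ + W₂ = 1.75439 + 0.30488 = 2.05926 hr

Final: 2.05926 hr


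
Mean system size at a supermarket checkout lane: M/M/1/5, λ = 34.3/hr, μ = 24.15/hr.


ρ = 34.3/24.15 = 1.4203
L = ρ[1 − (K+1)ρ^K + Kρ^(K+1)] / [(1−ρ)(1−ρ^(K+1))]
Numerator: 1.4203·(1 − 6·5.779429 + 5·8.208464) = 10.461497
Denominator: (-0.4203)·(-7.208464) = 3.029644
L = 10.461497/3.029644 = 3.4530

Final: 3.4530


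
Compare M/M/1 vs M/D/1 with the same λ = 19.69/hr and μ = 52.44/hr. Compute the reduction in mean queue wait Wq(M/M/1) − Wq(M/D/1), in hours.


ρ = 19.69/52.44 = 0.3755
Wq(M/M/1) = ρ/(μ−λ) = 0.3755/32.75 = 0.01146 hr
Wq(M/D/1) = ρ/(2(μ−λ)) = 0.005732 hr
Savings = 0.01146 − 0.005732 = 0.005732 hr

Final: 0.005732 hr


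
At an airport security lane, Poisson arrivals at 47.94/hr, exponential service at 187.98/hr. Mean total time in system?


W = 1/(μ−λ) = 1/(187.98 − 47.94) = 1/140.04 = 0.007141 hr

Final: 0.007141 hr


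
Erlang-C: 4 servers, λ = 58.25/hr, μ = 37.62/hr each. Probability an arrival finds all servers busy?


a = λ/μ = 1.5484; ρ = a/4 = 0.3871
P₀ = 0.210235 (from M/M/c formula)
C(c,a) = [a^c/(c!(1−ρ))]·P₀ = [5.74789/(24·0.6129)]·0.210235
= 0.39075·0.210235 = 0.082150

Final: 0.082150


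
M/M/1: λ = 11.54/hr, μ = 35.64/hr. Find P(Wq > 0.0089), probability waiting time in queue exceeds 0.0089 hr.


ρ = 11.54/35.64 = 0.3238
P(Wq > t) = ρ·e^{−(μ−λ)t} = 0.3238·e^{−0.2145}
= 0.3238·0.806953 = 0.261286

Final: 0.261286


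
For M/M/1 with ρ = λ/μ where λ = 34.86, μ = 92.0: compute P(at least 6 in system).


ρ = 34.86/92.0 = 0.3789
P(N ≥ n) = ρ^n = 0.3789^6 = 0.002960

Final: 0.002960


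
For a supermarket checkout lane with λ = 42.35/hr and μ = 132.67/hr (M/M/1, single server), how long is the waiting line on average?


ρ = 42.35/132.67 = 0.3192
Lq = ρ²/(1−ρ) = 0.1019/0.6808 = 0.1497

Final: 0.1497


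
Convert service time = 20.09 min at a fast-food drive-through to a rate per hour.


μ = 1/(service time) in consistent units.
1 hour = 60 min, so μ = 60/20.09 = 2.9866 per hour

Final: 2.9866 /hr


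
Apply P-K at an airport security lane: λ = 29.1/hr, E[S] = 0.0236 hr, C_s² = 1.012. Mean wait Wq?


ρ = λ·E[S] = 29.1·0.0236 = 0.6868
E[S²] = E[S]²(1+C_s²) = 0.0236²·(1+1.012) = 0.001121
Wq = λ·E[S²]/(2(1−ρ)) = 29.1·0.001121/(2·0.3132) = 0.05205 hr

Final: 0.05205 hr


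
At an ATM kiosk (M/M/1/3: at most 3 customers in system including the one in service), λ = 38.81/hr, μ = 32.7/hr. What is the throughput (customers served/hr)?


ρ = 1.1869; P_K = (1−ρ)ρ^3/(1−ρ^4) = 0.317396
λ_eff = λ(1 − P_K) = 38.81·(1 − 0.317396) = 38.81·0.682604 = 26.4919 /hr

Final: 26.4919 /hr


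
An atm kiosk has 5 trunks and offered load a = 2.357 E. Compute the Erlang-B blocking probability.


B(c,a) = (a^c/c!) / Σ_{k=0}^{c} a^k/k!
a^5/5! = 0.606201
Σ terms (k=0..5): 1.00000 + 2.35700 + 2.77772 + 2.18237 + 1.28596 + 0.60620 = 10.209250
B = 0.606201/10.209250 = 0.059378

Final: 0.059378


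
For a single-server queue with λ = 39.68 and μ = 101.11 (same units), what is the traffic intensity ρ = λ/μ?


ρ = λ/μ = 39.68/101.11 = 0.3924

Final: 0.3924


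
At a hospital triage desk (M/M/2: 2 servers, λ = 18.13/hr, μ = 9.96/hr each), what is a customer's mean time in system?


a = 1.8203; ρ = 0.9101; P₀ = 0.047043
Lq = P₀·a^c·ρ/(c!(1−ρ)²) = 8.78469
Wq = Lq/λ = 8.78469/18.13 = 0.48454 hr
W = Wq + 1/μ = 0.48454 + 0.10040 = 0.58494 hr

Final: 0.58494 hr


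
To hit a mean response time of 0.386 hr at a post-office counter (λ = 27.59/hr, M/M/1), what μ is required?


W = 1/(μ−λ) ⇒ μ − λ = 1/W = 1/0.386 = 2.5907
μ = λ + 1/W = 27.59 + 2.5907 = 30.1807 per hr

Final: 30.1807 /hr


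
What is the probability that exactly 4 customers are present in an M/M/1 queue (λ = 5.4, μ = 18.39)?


ρ = 5.4/18.39 = 0.2936
P_n = (1−ρ)·ρ^n = (1 − 0.2936)·0.2936^4 = 0.7064·0.007434 = 0.005251

Final: 0.005251


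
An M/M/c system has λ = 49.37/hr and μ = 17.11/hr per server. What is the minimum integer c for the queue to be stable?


Stability requires cμ > λ ⇔ c > λ/μ.
λ/μ = 49.37/17.11 = 2.8854
Minimum integer c = ⌊2.8854⌋ + 1 = 3
Check: 3·17.11 = 51.33 > 49.37, while 2·17.11 = 34.22 ≤ 49.37

Final: 3 servers


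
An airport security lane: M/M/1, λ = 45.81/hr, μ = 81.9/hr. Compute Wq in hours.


ρ = 45.81/81.9 = 0.5593
Wq = ρ/(μ−λ) = 0.5593/(81.9 − 45.81) = 0.5593/36.09 = 0.01550 hr

Final: 0.01550 hr


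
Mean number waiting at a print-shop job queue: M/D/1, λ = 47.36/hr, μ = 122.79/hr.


ρ = 47.36/122.79 = 0.3857
M/D/1: Lq = ρ²/(2(1−ρ)) = 0.1488/(2·0.6143) = 0.12108

Final: 0.12108


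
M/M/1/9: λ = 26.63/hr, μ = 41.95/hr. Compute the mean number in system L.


ρ = 26.63/41.95 = 0.6348
L = ρ[1 − (K+1)ρ^K + Kρ^(K+1)] / [(1−ρ)(1−ρ^(K+1))]
Numerator: 0.6348·(1 − 10·0.016740 + 9·0.010627) = 0.589250
Denominator: (0.3652)·(0.989373) = 0.361316
L = 0.589250/0.361316 = 1.6308

Final: 1.6308


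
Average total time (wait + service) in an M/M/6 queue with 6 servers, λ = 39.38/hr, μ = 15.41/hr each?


a = 2.5555; ρ = 0.4259; P₀ = 0.077154
Lq = P₀·a^c·ρ/(c!(1−ρ)²) = 0.03857
Wq = Lq/λ = 0.03857/39.38 = 0.0009794 hr
W = Wq + 1/μ = 0.0009794 + 0.06489 = 0.06587 hr

Final: 0.06587 hr


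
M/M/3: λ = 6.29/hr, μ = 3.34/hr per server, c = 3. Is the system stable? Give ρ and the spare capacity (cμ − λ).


Total capacity cμ = 3·3.34 = 10.02/hr
ρ = λ/(cμ) = 6.29/10.02 = 0.6277
Stable ⇔ ρ < 1: YES
Spare capacity = cμ − λ = 10.02 − 6.29 = 3.73/hr

Final: ρ = 0.6277; stable; margin = 3.73/hr


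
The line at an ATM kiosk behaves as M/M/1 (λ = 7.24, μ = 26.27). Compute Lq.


ρ = 7.24/26.27 = 0.2756
Lq = ρ²/(1−ρ) = 0.07596/0.7244 = 0.1049

Final: 0.1049


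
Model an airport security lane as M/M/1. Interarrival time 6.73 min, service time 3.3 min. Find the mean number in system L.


λ = 60/6.73 = 8.9153 /hr
μ = 60/3.3 = 18.1818 /hr
ρ = λ/μ = 8.9153/18.1818 = 0.4903
L = ρ/(1−ρ) = 0.4903/0.5097 = 0.9621

Final: 0.9621


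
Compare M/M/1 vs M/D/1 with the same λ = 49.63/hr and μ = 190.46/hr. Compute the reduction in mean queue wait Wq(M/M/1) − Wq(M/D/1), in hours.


ρ = 49.63/190.46 = 0.2606
Wq(M/M/1) = ρ/(μ−λ) = 0.2606/140.83 = 0.001850 hr
Wq(M/D/1) = ρ/(2(μ−λ)) = 0.0009252 hr
Savings = 0.001850 − 0.0009252 = 0.0009252 hr

Final: 0.0009252 hr


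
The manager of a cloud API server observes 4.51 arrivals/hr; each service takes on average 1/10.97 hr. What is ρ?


ρ = λ/μ = 4.51/10.97 = 0.4111

Final: 0.4111


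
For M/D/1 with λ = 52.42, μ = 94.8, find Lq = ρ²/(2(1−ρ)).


ρ = 52.42/94.8 = 0.5530
M/D/1: Lq = ρ²/(2(1−ρ)) = 0.3058/(2·0.4470) = 0.34198

Final: 0.34198


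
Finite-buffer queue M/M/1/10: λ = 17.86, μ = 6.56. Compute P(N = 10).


ρ = λ/μ = 17.86/6.56 = 2.7226
P_K = (1−ρ)ρ^K/(1−ρ^(K+1)) = (-1.7226·22375.675328)/(1 − 60919.140450)
= -38543.465122/-60918.140450 = 0.632709

Final: 0.632709


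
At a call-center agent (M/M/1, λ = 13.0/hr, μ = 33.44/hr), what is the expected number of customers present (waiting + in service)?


ρ = λ/μ = 13.0/33.44 = 0.3888
L = ρ/(1−ρ) = 0.3888/(1 − 0.3888) = 0.3888/0.6112 = 0.6360

Final: 0.6360


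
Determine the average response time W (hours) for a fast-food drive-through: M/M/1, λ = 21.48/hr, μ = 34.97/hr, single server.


W = 1/(μ−λ) = 1/(34.97 − 21.48) = 1/13.49 = 0.07413 hr

Final: 0.07413 hr


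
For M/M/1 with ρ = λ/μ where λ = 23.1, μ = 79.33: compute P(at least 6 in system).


ρ = 23.1/79.33 = 0.2912
P(N ≥ n) = ρ^n = 0.2912^6 = 0.0006096

Final: 0.0006096


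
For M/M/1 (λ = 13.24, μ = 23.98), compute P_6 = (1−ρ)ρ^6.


ρ = 13.24/23.98 = 0.5521
P_n = (1−ρ)·ρ^n = (1 − 0.5521)·0.5521^6 = 0.4479·0.028329 = 0.012688

Final: 0.012688


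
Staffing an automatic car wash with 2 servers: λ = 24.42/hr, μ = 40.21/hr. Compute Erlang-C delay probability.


a = λ/μ = 0.6073; ρ = a/2 = 0.3037
P₀ = 0.534147 (from M/M/c formula)
C(c,a) = [a^c/(c!(1−ρ))]·P₀ = [0.36883/(2·0.6963)]·0.534147
= 0.26483·0.534147 = 0.141459

Final: 0.141459


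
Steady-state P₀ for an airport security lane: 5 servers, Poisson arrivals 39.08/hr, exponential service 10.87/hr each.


a = λ/μ = 39.08/10.87 = 3.5952; ρ = a/c = 0.7190
Σ_{k=0}^{4} a^k/k! (terms k=0..4) = 1.00000 + 3.59522 + 6.46279 + 7.74504 + 6.96128 = 25.76432
Tail: a^5/(5!(1−ρ)) = 600.65494/(120·0.2810) = 17.81576
P₀ = 1/(25.76432 + 17.81576) = 1/43.58008 = 0.022946

Final: 0.022946


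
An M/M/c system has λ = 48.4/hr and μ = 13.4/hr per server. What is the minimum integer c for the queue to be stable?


Stability requires cμ > λ ⇔ c > λ/μ.
λ/μ = 48.4/13.4 = 3.6119
Minimum integer c = ⌊3.6119⌋ + 1 = 4
Check: 4·13.4 = 53.60 > 48.4, while 3·13.4 = 40.20 ≤ 48.4

Final: 4 servers


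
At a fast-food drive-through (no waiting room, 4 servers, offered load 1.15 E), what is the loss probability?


B(c,a) = (a^c/c!) / Σ_{k=0}^{c} a^k/k!
a^4/4! = 0.072875
Σ terms (k=0..4): 1.00000 + 1.15000 + 0.66125 + 0.25348 + 0.07288 = 3.137604
B = 0.072875/3.137604 = 0.023226

Final: 0.023226


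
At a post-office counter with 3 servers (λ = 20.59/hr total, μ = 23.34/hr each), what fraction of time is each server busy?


ρ = λ/(cμ) = 20.59/(3·23.34) = 20.59/70.02 = 0.2941

Final: 0.2941


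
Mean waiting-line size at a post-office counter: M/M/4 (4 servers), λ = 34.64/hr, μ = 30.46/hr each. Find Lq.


a = λ/μ = 1.1372; ρ = a/4 = 0.2843
P₀ = 0.319859
Lq = P₀·a^c·ρ / (c!·(1−ρ)²) = 0.319859·1.67260·0.2843/(24·0.51222)
= 0.01237

Final: 0.01237


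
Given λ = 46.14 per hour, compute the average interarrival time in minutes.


Mean interarrival time = 1/λ = 1/46.14 hour = 0.02167 hour
In minutes: 0.02167 × 60 = 1.3004 min

Final: 1.3004 min


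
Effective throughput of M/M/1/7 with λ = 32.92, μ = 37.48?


ρ = 0.8783; P_K = (1−ρ)ρ^7/(1−ρ^8) = 0.075981
λ_eff = λ(1 − P_K) = 32.92·(1 − 0.075981) = 32.92·0.924019 = 30.4187 /hr

Final: 30.4187 /hr


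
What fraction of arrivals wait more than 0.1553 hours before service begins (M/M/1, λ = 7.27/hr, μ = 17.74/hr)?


ρ = 7.27/17.74 = 0.4098
P(Wq > t) = ρ·e^{−(μ−λ)t} = 0.4098·e^{−1.6260}
= 0.4098·0.196717 = 0.080616

Final: 0.080616


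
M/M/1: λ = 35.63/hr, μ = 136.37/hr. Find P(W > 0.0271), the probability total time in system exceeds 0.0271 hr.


W ~ Exponential(μ−λ) for M/M/1.
μ − λ = 136.37 − 35.63 = 100.7400
P(W > t) = e^{−(μ−λ)t} = e^{−2.7301} = 0.065216

Final: 0.065216


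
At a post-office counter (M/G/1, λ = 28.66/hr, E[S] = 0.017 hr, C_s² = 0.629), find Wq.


ρ = λ·E[S] = 28.66·0.017 = 0.4872
E[S²] = E[S]²(1+C_s²) = 0.017²·(1+0.629) = 0.0004708
Wq = λ·E[S²]/(2(1−ρ)) = 28.66·0.0004708/(2·0.5128) = 0.01316 hr

Final: 0.01316 hr


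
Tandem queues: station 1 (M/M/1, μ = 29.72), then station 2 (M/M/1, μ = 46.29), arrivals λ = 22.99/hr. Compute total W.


Each node sees arrival rate λ = 22.99/hr (tandem ⇒ throughput preserved).
W₁ = 1/(μ₁−λ) = 1/(29.72−22.99) = 0.14859 hr
W₂ = 1/(μ₂−λ) = 1/(46.29−22.99) = 0.04292 hr
W_total = W₁ + W₂ = 0.14859 + 0.04292 = 0.19151 hr

Final: 0.19151 hr


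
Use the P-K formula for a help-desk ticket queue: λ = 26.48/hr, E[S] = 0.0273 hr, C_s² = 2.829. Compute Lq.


ρ = λ·E[S] = 26.48·0.0273 = 0.7229
Lq = ρ²(1+C_s²)/(2(1−ρ)) = 0.5226·(1+2.829)/(2·0.2771)
= 0.5226·3.8290/0.5542 = 3.61066

Final: 3.61066


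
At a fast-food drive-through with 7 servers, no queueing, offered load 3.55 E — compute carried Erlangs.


B(7,3.55) = 0.041694 (Erlang-B)
Carried load = a(1 − B) = 3.55·(1 − 0.041694) = 3.55·0.958306 = 3.4020 E

Final: 3.4020 Erlangs


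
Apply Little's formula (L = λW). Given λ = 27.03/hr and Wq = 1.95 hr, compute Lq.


Lq = λWq = 27.03·1.95 = 52.7085

Final: 52.7085


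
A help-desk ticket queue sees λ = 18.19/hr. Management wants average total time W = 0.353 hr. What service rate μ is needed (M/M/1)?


W = 1/(μ−λ) ⇒ μ − λ = 1/W = 1/0.353 = 2.8329
μ = λ + 1/W = 18.19 + 2.8329 = 21.0229 per hr

Final: 21.0229 /hr


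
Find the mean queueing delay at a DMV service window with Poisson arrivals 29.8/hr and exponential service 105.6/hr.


ρ = 29.8/105.6 = 0.2822
Wq = ρ/(μ−λ) = 0.2822/(105.6 − 29.8) = 0.2822/75.80 = 0.003723 hr

Final: 0.003723 hr


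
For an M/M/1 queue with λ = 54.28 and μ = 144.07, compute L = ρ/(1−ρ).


ρ = λ/μ = 54.28/144.07 = 0.3768
L = ρ/(1−ρ) = 0.3768/(1 − 0.3768) = 0.3768/0.6232 = 0.6045

Final: 0.6045


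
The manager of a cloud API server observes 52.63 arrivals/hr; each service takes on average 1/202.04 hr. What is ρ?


ρ = λ/μ = 52.63/202.04 = 0.2605

Final: 0.2605


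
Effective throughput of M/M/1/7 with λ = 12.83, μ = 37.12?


ρ = 0.3456; P_K = (1−ρ)ρ^7/(1−ρ^8) = 0.0003857
λ_eff = λ(1 − P_K) = 12.83·(1 − 0.0003857) = 12.83·0.999614 = 12.8251 /hr

Final: 12.8251 /hr


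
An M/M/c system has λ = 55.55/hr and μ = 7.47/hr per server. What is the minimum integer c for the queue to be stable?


Stability requires cμ > λ ⇔ c > λ/μ.
λ/μ = 55.55/7.47 = 7.4364
Minimum integer c = ⌊7.4364⌋ + 1 = 8
Check: 8·7.47 = 59.76 > 55.55, while 7·7.47 = 52.29 ≤ 55.55

Final: 8 servers


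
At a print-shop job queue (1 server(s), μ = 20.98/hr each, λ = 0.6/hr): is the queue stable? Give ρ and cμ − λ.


Total capacity cμ = 1·20.98 = 20.98/hr
ρ = λ/(cμ) = 0.6/20.98 = 0.02860
Stable ⇔ ρ < 1: YES
Spare capacity = cμ − λ = 20.98 − 0.6 = 20.38/hr

Final: ρ = 0.02860; stable; margin = 20.38/hr


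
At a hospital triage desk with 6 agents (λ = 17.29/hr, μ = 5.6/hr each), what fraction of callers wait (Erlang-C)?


a = λ/μ = 3.0875; ρ = a/6 = 0.5146
P₀ = 0.044719 (from M/M/c formula)
C(c,a) = [a^c/(c!(1−ρ))]·P₀ = [866.24711/(720·0.4854)]·0.044719
= 2.47853·0.044719 = 0.110836

Final: 0.110836


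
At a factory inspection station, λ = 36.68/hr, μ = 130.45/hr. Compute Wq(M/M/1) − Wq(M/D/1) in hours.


ρ = 36.68/130.45 = 0.2812
Wq(M/M/1) = ρ/(μ−λ) = 0.2812/93.77 = 0.002999 hr
Wq(M/D/1) = ρ/(2(μ−λ)) = 0.001499 hr
Savings = 0.002999 − 0.001499 = 0.001499 hr

Final: 0.001499 hr


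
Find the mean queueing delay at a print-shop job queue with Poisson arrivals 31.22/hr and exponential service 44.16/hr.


ρ = 31.22/44.16 = 0.7070
Wq = ρ/(μ−λ) = 0.7070/(44.16 − 31.22) = 0.7070/12.94 = 0.05463 hr

Final: 0.05463 hr


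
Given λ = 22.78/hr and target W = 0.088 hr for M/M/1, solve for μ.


W = 1/(μ−λ) ⇒ μ − λ = 1/W = 1/0.088 = 11.3636
μ = λ + 1/W = 22.78 + 11.3636 = 34.1436 per hr

Final: 34.1436 /hr


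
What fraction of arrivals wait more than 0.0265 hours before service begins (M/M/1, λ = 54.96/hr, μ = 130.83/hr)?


ρ = 54.96/130.83 = 0.4201
P(Wq > t) = ρ·e^{−(μ−λ)t} = 0.4201·e^{−2.0106}
= 0.4201·0.133914 = 0.056256

Final: 0.056256


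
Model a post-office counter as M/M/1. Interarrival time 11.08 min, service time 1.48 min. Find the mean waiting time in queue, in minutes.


λ = 60/11.08 = 5.4152 /hr
μ = 60/1.48 = 40.5405 /hr
ρ = λ/μ = 5.4152/40.5405 = 0.1336
Wq = ρ/(μ−λ) = 0.1336/(40.5405−5.4152) = 0.003803 hr
In minutes: 0.003803·60 = 0.2282 min

Final: 0.2282 min


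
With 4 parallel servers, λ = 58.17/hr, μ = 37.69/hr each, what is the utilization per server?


ρ = λ/(cμ) = 58.17/(4·37.69) = 58.17/150.76 = 0.3858

Final: 0.3858


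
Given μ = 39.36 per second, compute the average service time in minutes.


Mean service time = 1/μ = 1/39.36 second = 0.02541 second
In minutes: 0.02541 × 0.0166667 = 0.0004234 min

Final: 0.0004234 min


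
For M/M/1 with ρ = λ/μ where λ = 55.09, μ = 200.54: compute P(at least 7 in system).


ρ = 55.09/200.54 = 0.2747
P(N ≥ n) = ρ^n = 0.2747^7 = 0.0001181

Final: 0.0001181


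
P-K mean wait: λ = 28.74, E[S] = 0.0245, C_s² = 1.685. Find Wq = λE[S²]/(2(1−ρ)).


ρ = λ·E[S] = 28.74·0.0245 = 0.7041
E[S²] = E[S]²(1+C_s²) = 0.0245²·(1+1.685) = 0.001612
Wq = λ·E[S²]/(2(1−ρ)) = 28.74·0.001612/(2·0.2959) = 0.07828 hr

Final: 0.07828 hr


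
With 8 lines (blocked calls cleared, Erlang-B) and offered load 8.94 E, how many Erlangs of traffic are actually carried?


B(8,8.94) = 0.286061 (Erlang-B)
Carried load = a(1 − B) = 8.94·(1 − 0.286061) = 8.94·0.713939 = 6.3826 E

Final: 6.3826 Erlangs


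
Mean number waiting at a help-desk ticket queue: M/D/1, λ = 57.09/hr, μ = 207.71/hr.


ρ = 57.09/207.71 = 0.2749
M/D/1: Lq = ρ²/(2(1−ρ)) = 0.07554/(2·0.7251) = 0.05209

Final: 0.05209


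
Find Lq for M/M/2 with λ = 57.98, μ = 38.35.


a = λ/μ = 1.5119; ρ = a/2 = 0.7559
P₀ = 0.138996
Lq = P₀·a^c·ρ / (c!·(1−ρ)²) = 0.138996·2.28573·0.7559/(2·0.05957)
= 2.01586

Final: 2.01586


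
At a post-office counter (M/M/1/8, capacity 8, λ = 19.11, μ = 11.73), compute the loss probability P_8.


ρ = λ/μ = 19.11/11.73 = 1.6292
P_K = (1−ρ)ρ^K/(1−ρ^(K+1)) = (-0.6292·49.625101)/(1 − 80.847031)
= -31.221930/-79.847031 = 0.391022

Final: 0.391022


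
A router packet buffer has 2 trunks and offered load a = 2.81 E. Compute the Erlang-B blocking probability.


B(c,a) = (a^c/c!) / Σ_{k=0}^{c} a^k/k!
a^2/2! = 3.948050
Σ terms (k=0..2): 1.00000 + 2.81000 + 3.94805 = 7.758050
B = 3.948050/7.758050 = 0.508897

Final: 0.508897


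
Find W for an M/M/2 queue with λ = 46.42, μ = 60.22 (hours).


a = 0.7708; ρ = 0.3854; P₀ = 0.443605
Lq = P₀·a^c·ρ/(c!(1−ρ)²) = 0.13448
Wq = Lq/λ = 0.13448/46.42 = 0.002897 hr
W = Wq + 1/μ = 0.002897 + 0.01661 = 0.01950 hr

Final: 0.01950 hr


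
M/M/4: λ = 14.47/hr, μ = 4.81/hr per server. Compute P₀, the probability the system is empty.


a = λ/μ = 14.47/4.81 = 3.0083; ρ = a/c = 0.7521
Σ_{k=0}^{3} a^k/k! (terms k=0..3) = 1.00000 + 3.00832 + 4.52498 + 4.53753 = 13.07082
Tail: a^4/(4!(1−ρ)) = 81.90187/(24·0.2479) = 13.76478
P₀ = 1/(13.07082 + 13.76478) = 1/26.83560 = 0.037264

Final: 0.037264


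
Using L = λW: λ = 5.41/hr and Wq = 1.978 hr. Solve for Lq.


Lq = λWq = 5.41·1.978 = 10.7010

Final: 10.7010


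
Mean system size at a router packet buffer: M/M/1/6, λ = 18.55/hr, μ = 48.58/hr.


ρ = 18.55/48.58 = 0.3818
L = ρ[1 − (K+1)ρ^K + Kρ^(K+1)] / [(1−ρ)(1−ρ^(K+1))]
Numerator: 0.3818·(1 − 7·0.003100 + 6·0.001184) = 0.376271
Denominator: (0.6182)·(0.998816) = 0.617424
L = 0.376271/0.617424 = 0.6094

Final: 0.6094


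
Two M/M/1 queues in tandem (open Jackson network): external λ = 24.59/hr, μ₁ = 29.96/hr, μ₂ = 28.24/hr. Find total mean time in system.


Each node sees arrival rate λ = 24.59/hr (tandem ⇒ throughput preserved).
W₁ = 1/(μ₁−λ) = 1/(29.96−24.59) = 0.18622 hr
W₂ = 1/(μ₂−λ) = 1/(28.24−24.59) = 0.27397 hr
W_total = W₁ + W₂ = 0.18622 + 0.27397 = 0.46019 hr

Final: 0.46019 hr


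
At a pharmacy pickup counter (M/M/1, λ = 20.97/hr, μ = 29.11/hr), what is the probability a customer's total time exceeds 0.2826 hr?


W ~ Exponential(μ−λ) for M/M/1.
μ − λ = 29.11 − 20.97 = 8.1400
P(W > t) = e^{−(μ−λ)t} = e^{−2.3004} = 0.100222

Final: 0.100222


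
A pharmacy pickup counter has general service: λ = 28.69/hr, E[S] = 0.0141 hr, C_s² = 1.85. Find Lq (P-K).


ρ = λ·E[S] = 28.69·0.0141 = 0.4045
Lq = ρ²(1+C_s²)/(2(1−ρ)) = 0.1636·(1+1.85)/(2·0.5955)
= 0.1636·2.8500/1.1909 = 0.39161

Final: 0.39161


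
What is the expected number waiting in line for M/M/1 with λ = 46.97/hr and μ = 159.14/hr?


ρ = 46.97/159.14 = 0.2951
Lq = ρ²/(1−ρ) = 0.08711/0.7049 = 0.1236

Final: 0.1236


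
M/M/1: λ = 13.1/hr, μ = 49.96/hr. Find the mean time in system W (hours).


W = 1/(μ−λ) = 1/(49.96 − 13.1) = 1/36.86 = 0.02713 hr

Final: 0.02713 hr


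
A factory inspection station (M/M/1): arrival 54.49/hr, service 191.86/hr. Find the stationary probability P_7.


ρ = 54.49/191.86 = 0.2840
P_n = (1−ρ)·ρ^n = (1 − 0.2840)·0.2840^7 = 0.7160·0.0001490 = 0.0001067

Final: 0.0001067


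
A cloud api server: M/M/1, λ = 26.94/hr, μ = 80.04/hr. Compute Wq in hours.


ρ = 26.94/80.04 = 0.3366
Wq = ρ/(μ−λ) = 0.3366/(80.04 − 26.94) = 0.3366/53.10 = 0.006339 hr

Final: 0.006339 hr


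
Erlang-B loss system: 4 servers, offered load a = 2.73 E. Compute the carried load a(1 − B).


B(4,2.73) = 0.175841 (Erlang-B)
Carried load = a(1 − B) = 2.73·(1 − 0.175841) = 2.73·0.824159 = 2.2500 E

Final: 2.2500 Erlangs


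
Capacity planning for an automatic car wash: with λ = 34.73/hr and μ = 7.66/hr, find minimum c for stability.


Stability requires cμ > λ ⇔ c > λ/μ.
λ/μ = 34.73/7.66 = 4.5339
Minimum integer c = ⌊4.5339⌋ + 1 = 5
Check: 5·7.66 = 38.30 > 34.73, while 4·7.66 = 30.64 ≤ 34.73

Final: 5 servers


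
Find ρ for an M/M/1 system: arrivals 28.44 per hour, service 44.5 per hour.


ρ = λ/μ = 28.44/44.5 = 0.6391

Final: 0.6391


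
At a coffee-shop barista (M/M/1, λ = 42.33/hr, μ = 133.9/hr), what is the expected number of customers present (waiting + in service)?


ρ = λ/μ = 42.33/133.9 = 0.3161
L = ρ/(1−ρ) = 0.3161/(1 − 0.3161) = 0.3161/0.6839 = 0.4623

Final: 0.4623


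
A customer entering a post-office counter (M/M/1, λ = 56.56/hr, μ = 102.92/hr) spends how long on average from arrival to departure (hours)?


W = 1/(μ−λ) = 1/(102.92 − 56.56) = 1/46.36 = 0.02157 hr

Final: 0.02157 hr


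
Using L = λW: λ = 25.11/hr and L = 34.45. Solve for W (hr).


W = L/λ = 34.45/25.11 = 1.3720 hr

Final: 1.3720 hr


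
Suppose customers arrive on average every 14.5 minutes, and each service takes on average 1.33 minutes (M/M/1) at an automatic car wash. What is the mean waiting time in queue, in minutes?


λ = 60/14.5 = 4.1379 /hr
μ = 60/1.33 = 45.1128 /hr
ρ = λ/μ = 4.1379/45.1128 = 0.09172
Wq = ρ/(μ−λ) = 0.09172/(45.1128−4.1379) = 0.002239 hr
In minutes: 0.002239·60 = 0.1343 min

Final: 0.1343 min


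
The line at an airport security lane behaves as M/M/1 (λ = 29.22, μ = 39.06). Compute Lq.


ρ = 29.22/39.06 = 0.7481
Lq = ρ²/(1−ρ) = 0.5596/0.2519 = 2.2214

Final: 2.2214


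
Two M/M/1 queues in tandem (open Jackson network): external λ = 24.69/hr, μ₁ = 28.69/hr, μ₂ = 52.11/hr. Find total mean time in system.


Each node sees arrival rate λ = 24.69/hr (tandem ⇒ throughput preserved).
W₁ = 1/(μ₁−λ) = 1/(28.69−24.69) = 0.25000 hr
W₂ = 1/(μ₂−λ) = 1/(52.11−24.69) = 0.03647 hr
W_total = W₁ + W₂ = 0.25000 + 0.03647 = 0.28647 hr

Final: 0.28647 hr


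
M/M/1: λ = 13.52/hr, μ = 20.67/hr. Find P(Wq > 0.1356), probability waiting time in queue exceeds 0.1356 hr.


ρ = 13.52/20.67 = 0.6541
P(Wq > t) = ρ·e^{−(μ−λ)t} = 0.6541·e^{−0.9695}
= 0.6541·0.379257 = 0.248068

Final: 0.248068


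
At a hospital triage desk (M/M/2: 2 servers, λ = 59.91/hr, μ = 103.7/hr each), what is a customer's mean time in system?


a = 0.5777; ρ = 0.2889; P₀ = 0.551756
Lq = P₀·a^c·ρ/(c!(1−ρ)²) = 0.05259
Wq = Lq/λ = 0.05259/59.91 = 0.0008779 hr
W = Wq + 1/μ = 0.0008779 + 0.009643 = 0.01052 hr

Final: 0.01052 hr


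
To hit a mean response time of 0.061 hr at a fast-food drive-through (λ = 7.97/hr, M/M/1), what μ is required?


W = 1/(μ−λ) ⇒ μ − λ = 1/W = 1/0.061 = 16.3934
μ = λ + 1/W = 7.97 + 16.3934 = 24.3634 per hr

Final: 24.3634 /hr


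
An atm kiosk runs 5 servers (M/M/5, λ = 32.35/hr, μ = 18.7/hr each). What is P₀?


a = λ/μ = 32.35/18.7 = 1.7299; ρ = a/c = 0.3460
Σ_{k=0}^{4} a^k/k! (terms k=0..4) = 1.00000 + 1.72995 + 1.49636 + 0.86287 + 0.37318 = 5.46236
Tail: a^5/(5!(1−ρ)) = 15.49399/(120·0.6540) = 0.19742
P₀ = 1/(5.46236 + 0.19742) = 1/5.65978 = 0.176685

Final: 0.176685


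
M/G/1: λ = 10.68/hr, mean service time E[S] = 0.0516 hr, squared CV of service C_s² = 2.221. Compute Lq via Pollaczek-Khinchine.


ρ = λ·E[S] = 10.68·0.0516 = 0.5511
Lq = ρ²(1+C_s²)/(2(1−ρ)) = 0.3037·(1+2.221)/(2·0.4489)
= 0.3037·3.2210/0.8978 = 1.08954

Final: 1.08954


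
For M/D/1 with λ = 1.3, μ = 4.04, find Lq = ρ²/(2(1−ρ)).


ρ = 1.3/4.04 = 0.3218
M/D/1: Lq = ρ²/(2(1−ρ)) = 0.1035/(2·0.6782) = 0.07634

Final: 0.07634


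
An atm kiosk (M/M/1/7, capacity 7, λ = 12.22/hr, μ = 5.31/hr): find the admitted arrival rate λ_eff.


ρ = 2.3013; P_K = (1−ρ)ρ^7/(1−ρ^8) = 0.566186
λ_eff = λ(1 − P_K) = 12.22·(1 − 0.566186) = 12.22·0.433814 = 5.3012 /hr

Final: 5.3012 /hr


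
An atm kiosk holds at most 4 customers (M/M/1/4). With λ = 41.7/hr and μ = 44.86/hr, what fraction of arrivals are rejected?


ρ = λ/μ = 41.7/44.86 = 0.9296
P_K = (1−ρ)ρ^K/(1−ρ^(K+1)) = (0.07044·0.746633)/(1 − 0.694039)
= 0.052594/0.305961 = 0.171897

Final: 0.171897


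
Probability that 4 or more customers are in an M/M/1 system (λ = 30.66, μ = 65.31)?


ρ = 30.66/65.31 = 0.4695
P(N ≥ n) = ρ^n = 0.4695^4 = 0.048570

Final: 0.048570


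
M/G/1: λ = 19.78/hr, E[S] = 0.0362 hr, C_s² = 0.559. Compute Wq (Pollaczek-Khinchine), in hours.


ρ = λ·E[S] = 19.78·0.0362 = 0.7160
E[S²] = E[S]²(1+C_s²) = 0.0362²·(1+0.559) = 0.002043
Wq = λ·E[S²]/(2(1−ρ)) = 19.78·0.002043/(2·0.2840) = 0.07115 hr

Final: 0.07115 hr


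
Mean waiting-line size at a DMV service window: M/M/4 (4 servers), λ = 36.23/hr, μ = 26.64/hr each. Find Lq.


a = λ/μ = 1.3600; ρ = a/4 = 0.3400
P₀ = 0.255105
Lq = P₀·a^c·ρ / (c!·(1−ρ)²) = 0.255105·3.42087·0.3400/(24·0.43560)
= 0.02838

Final: 0.02838


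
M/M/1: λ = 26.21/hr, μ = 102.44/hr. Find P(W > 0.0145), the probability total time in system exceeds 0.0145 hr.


W ~ Exponential(μ−λ) for M/M/1.
μ − λ = 102.44 − 26.21 = 76.2300
P(W > t) = e^{−(μ−λ)t} = e^{−1.1053} = 0.331100

Final: 0.331100


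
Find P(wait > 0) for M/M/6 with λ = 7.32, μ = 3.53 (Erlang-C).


a = λ/μ = 2.0737; ρ = a/6 = 0.3456
P₀ = 0.125494 (from M/M/c formula)
C(c,a) = [a^c/(c!(1−ρ))]·P₀ = [79.50936/(720·0.6544)]·0.125494
= 0.16875·0.125494 = 0.021177

Final: 0.021177


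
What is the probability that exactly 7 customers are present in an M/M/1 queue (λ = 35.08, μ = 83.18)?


ρ = 35.08/83.18 = 0.4217
P_n = (1−ρ)·ρ^n = (1 − 0.4217)·0.4217^7 = 0.5783·0.002373 = 0.001372

Final: 0.001372


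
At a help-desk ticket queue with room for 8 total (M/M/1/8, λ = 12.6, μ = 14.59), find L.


ρ = 12.6/14.59 = 0.8636
L = ρ[1 − (K+1)ρ^K + Kρ^(K+1)] / [(1−ρ)(1−ρ^(K+1))]
Numerator: 0.8636·(1 − 9·0.309401 + 8·0.267201) = 0.304847
Denominator: (0.1364)·(0.732799) = 0.099950
L = 0.304847/0.099950 = 3.0500

Final: 3.0500


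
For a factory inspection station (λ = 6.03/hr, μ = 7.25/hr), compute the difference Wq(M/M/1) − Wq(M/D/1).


ρ = 6.03/7.25 = 0.8317
Wq(M/M/1) = ρ/(μ−λ) = 0.8317/1.22 = 0.68174 hr
Wq(M/D/1) = ρ/(2(μ−λ)) = 0.34087 hr
Savings = 0.68174 − 0.34087 = 0.34087 hr

Final: 0.34087 hr


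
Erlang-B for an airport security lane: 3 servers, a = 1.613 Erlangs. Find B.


B(c,a) = (a^c/c!) / Σ_{k=0}^{c} a^k/k!
a^3/3! = 0.699442
Σ terms (k=0..3): 1.00000 + 1.61300 + 1.30088 + 0.69944 = 4.613327
B = 0.699442/4.613327 = 0.151613

Final: 0.151613


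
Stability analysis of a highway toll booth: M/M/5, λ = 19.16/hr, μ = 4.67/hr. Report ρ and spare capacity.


Total capacity cμ = 5·4.67 = 23.35/hr
ρ = λ/(cμ) = 19.16/23.35 = 0.8206
Stable ⇔ ρ < 1: YES
Spare capacity = cμ − λ = 23.35 − 19.16 = 4.19/hr

Final: ρ = 0.8206; stable; margin = 4.19/hr


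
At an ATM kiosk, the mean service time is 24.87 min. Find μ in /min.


μ = 1/(service time) in consistent units.
1 minute = 1 min, so μ = 1/24.87 = 0.04021 per minute

Final: 0.04021 /min


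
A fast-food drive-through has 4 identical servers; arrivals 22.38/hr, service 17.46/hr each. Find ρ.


ρ = λ/(cμ) = 22.38/(4·17.46) = 22.38/69.84 = 0.3204

Final: 0.3204


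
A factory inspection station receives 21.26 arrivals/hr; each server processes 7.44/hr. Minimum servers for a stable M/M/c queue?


Stability requires cμ > λ ⇔ c > λ/μ.
λ/μ = 21.26/7.44 = 2.8575
Minimum integer c = ⌊2.8575⌋ + 1 = 3
Check: 3·7.44 = 22.32 > 21.26, while 2·7.44 = 14.88 ≤ 21.26

Final: 3 servers


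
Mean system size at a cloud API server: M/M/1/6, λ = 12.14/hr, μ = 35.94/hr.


ρ = 12.14/35.94 = 0.3378
L = ρ[1 − (K+1)ρ^K + Kρ^(K+1)] / [(1−ρ)(1−ρ^(K+1))]
Numerator: 0.3378·(1 − 7·0.001485 + 6·0.0005017) = 0.335290
Denominator: (0.6622)·(0.999498) = 0.661883
L = 0.335290/0.661883 = 0.5066

Final: 0.5066


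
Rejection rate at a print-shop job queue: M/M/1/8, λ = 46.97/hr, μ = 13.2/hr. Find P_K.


ρ = λ/μ = 46.97/13.2 = 3.5583
P_K = (1−ρ)ρ^K/(1−ρ^(K+1)) = (-2.5583·25702.361751)/(1 − 91457.570563)
= -65755.208812/-91456.570563 = 0.718977

Final: 0.718977


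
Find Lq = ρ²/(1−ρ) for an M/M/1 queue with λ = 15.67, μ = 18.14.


ρ = 15.67/18.14 = 0.8638
Lq = ρ²/(1−ρ) = 0.7462/0.1362 = 5.4803

Final: 5.4803


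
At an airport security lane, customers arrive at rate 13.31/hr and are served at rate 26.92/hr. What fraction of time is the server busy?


ρ = λ/μ = 13.31/26.92 = 0.4944

Final: 0.4944


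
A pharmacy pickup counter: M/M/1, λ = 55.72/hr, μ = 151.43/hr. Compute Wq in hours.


ρ = 55.72/151.43 = 0.3680
Wq = ρ/(μ−λ) = 0.3680/(151.43 − 55.72) = 0.3680/95.71 = 0.003845 hr

Final: 0.003845 hr


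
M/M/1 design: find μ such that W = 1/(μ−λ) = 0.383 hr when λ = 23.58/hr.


W = 1/(μ−λ) ⇒ μ − λ = 1/W = 1/0.383 = 2.6110
μ = λ + 1/W = 23.58 + 2.6110 = 26.1910 per hr

Final: 26.1910 /hr


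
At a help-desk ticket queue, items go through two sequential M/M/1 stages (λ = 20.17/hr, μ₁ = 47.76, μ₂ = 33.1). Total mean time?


Each node sees arrival rate λ = 20.17/hr (tandem ⇒ throughput preserved).
W₁ = 1/(μ₁−λ) = 1/(47.76−20.17) = 0.03625 hr
W₂ = 1/(μ₂−λ) = 1/(33.1−20.17) = 0.07734 hr
W_total = W₁ + W₂ = 0.03625 + 0.07734 = 0.11358 hr

Final: 0.11358 hr


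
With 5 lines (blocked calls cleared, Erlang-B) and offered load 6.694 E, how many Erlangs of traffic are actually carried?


B(5,6.694) = 0.406175 (Erlang-B)
Carried load = a(1 − B) = 6.694·(1 − 0.406175) = 6.694·0.593825 = 3.9751 E

Final: 3.9751 Erlangs


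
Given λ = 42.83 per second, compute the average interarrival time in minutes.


Mean interarrival time = 1/λ = 1/42.83 second = 0.02335 second
In minutes: 0.02335 × 0.0166667 = 0.0003891 min

Final: 0.0003891 min


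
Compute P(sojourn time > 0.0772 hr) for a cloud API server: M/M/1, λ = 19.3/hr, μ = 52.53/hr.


W ~ Exponential(μ−λ) for M/M/1.
μ − λ = 52.53 − 19.3 = 33.2300
P(W > t) = e^{−(μ−λ)t} = e^{−2.5654} = 0.076892

Final: 0.076892


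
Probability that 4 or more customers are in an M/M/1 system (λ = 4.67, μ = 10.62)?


ρ = 4.67/10.62 = 0.4397
P(N ≥ n) = ρ^n = 0.4397^4 = 0.037391

Final: 0.037391


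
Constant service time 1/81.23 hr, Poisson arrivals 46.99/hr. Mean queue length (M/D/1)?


ρ = 46.99/81.23 = 0.5785
M/D/1: Lq = ρ²/(2(1−ρ)) = 0.3346/(2·0.4215) = 0.39695

Final: 0.39695


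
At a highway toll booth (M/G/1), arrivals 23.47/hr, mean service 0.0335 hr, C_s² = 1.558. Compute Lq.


ρ = λ·E[S] = 23.47·0.0335 = 0.7862
Lq = ρ²(1+C_s²)/(2(1−ρ)) = 0.6182·(1+1.558)/(2·0.2138)
= 0.6182·2.5580/0.4275 = 3.69888

Final: 3.69888


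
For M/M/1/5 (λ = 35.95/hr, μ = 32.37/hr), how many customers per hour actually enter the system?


ρ = 1.1106; P_K = (1−ρ)ρ^5/(1−ρ^6) = 0.213203
λ_eff = λ(1 − P_K) = 35.95·(1 − 0.213203) = 35.95·0.786797 = 28.2853 /hr

Final: 28.2853 /hr


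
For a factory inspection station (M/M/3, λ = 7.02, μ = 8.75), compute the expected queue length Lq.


a = λ/μ = 0.8023; ρ = a/3 = 0.2674
P₀ = 0.446109
Lq = P₀·a^c·ρ / (c!·(1−ρ)²) = 0.446109·0.51640·0.2674/(6·0.53666)
= 0.01913

Final: 0.01913


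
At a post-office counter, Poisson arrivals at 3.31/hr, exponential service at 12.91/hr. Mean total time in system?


W = 1/(μ−λ) = 1/(12.91 − 3.31) = 1/9.60 = 0.1042 hr

Final: 0.1042 hr


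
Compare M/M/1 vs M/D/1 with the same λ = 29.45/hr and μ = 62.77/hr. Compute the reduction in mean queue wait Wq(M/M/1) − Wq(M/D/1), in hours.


ρ = 29.45/62.77 = 0.4692
Wq(M/M/1) = ρ/(μ−λ) = 0.4692/33.32 = 0.01408 hr
Wq(M/D/1) = ρ/(2(μ−λ)) = 0.007040 hr
Savings = 0.01408 − 0.007040 = 0.007040 hr

Final: 0.007040 hr


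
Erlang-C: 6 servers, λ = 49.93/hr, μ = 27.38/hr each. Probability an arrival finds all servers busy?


a = λ/μ = 1.8236; ρ = a/6 = 0.3039
P₀ = 0.161309 (from M/M/c formula)
C(c,a) = [a^c/(c!(1−ρ))]·P₀ = [36.77636/(720·0.6961)]·0.161309
= 0.07338·0.161309 = 0.011837

Final: 0.011837


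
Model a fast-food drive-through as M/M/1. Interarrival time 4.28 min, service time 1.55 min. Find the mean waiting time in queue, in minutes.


λ = 60/4.28 = 14.0187 /hr
μ = 60/1.55 = 38.7097 /hr
ρ = λ/μ = 14.0187/38.7097 = 0.3621
Wq = ρ/(μ−λ) = 0.3621/(38.7097−14.0187) = 0.01467 hr
In minutes: 0.01467·60 = 0.8800 min

Final: 0.8800 min


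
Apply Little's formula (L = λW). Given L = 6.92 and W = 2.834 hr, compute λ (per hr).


λ = L/W = 6.92/2.834 = 2.4418 /hr

Final: 2.4418 /hr


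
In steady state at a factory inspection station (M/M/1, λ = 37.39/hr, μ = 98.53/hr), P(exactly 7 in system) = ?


ρ = 37.39/98.53 = 0.3795
P_n = (1−ρ)·ρ^n = (1 − 0.3795)·0.3795^7 = 0.6205·0.001133 = 0.0007032

Final: 0.0007032


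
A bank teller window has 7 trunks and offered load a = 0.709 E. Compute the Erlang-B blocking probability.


B(c,a) = (a^c/c!) / Σ_{k=0}^{c} a^k/k!
a^7/7! = 0.00001787
Σ terms (k=0..7): 1.00000 + 0.70900 + 0.25134 + 0.05940 + 0.01053 + 0.001493 + 0.0001764 + 0.00001787 = 2.031957
B = 0.00001787/2.031957 = 0.000008794

Final: 0.000008794


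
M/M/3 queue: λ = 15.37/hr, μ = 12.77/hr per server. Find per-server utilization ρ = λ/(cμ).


ρ = λ/(cμ) = 15.37/(3·12.77) = 15.37/38.31 = 0.4012

Final: 0.4012


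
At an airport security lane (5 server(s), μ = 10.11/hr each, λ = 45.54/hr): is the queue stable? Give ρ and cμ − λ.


Total capacity cμ = 5·10.11 = 50.55/hr
ρ = λ/(cμ) = 45.54/50.55 = 0.9009
Stable ⇔ ρ < 1: YES
Spare capacity = cμ − λ = 50.55 − 45.54 = 5.01/hr

Final: ρ = 0.9009; stable; margin = 5.01/hr


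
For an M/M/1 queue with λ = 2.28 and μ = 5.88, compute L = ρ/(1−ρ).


ρ = λ/μ = 2.28/5.88 = 0.3878
L = ρ/(1−ρ) = 0.3878/(1 − 0.3878) = 0.3878/0.6122 = 0.6333

Final: 0.6333


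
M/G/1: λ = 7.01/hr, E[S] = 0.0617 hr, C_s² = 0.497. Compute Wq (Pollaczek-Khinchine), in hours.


ρ = λ·E[S] = 7.01·0.0617 = 0.4325
E[S²] = E[S]²(1+C_s²) = 0.0617²·(1+0.497) = 0.005699
Wq = λ·E[S²]/(2(1−ρ)) = 7.01·0.005699/(2·0.5675) = 0.03520 hr

Final: 0.03520 hr


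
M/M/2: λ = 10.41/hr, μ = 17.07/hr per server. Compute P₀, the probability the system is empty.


a = λ/μ = 10.41/17.07 = 0.6098; ρ = a/c = 0.3049
Σ_{k=0}^{1} a^k/k! (terms k=0..1) = 1.00000 + 0.60984 = 1.60984
Tail: a^2/(2!(1−ρ)) = 0.37191/(2·0.6951) = 0.26753
P₀ = 1/(1.60984 + 0.26753) = 1/1.87737 = 0.532660

Final: 0.532660


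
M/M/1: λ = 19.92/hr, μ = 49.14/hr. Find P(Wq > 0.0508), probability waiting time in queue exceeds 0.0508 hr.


ρ = 19.92/49.14 = 0.4054
P(Wq > t) = ρ·e^{−(μ−λ)t} = 0.4054·e^{−1.4844}
= 0.4054·0.226644 = 0.091875

Final: 0.091875


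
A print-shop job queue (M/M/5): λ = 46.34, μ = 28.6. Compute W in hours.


a = 1.6203; ρ = 0.3241; P₀ = 0.197366
Lq = P₀·a^c·ρ/(c!(1−ρ)²) = 0.01303
Wq = Lq/λ = 0.01303/46.34 = 0.0002811 hr
W = Wq + 1/μ = 0.0002811 + 0.03497 = 0.03525 hr

Final: 0.03525 hr


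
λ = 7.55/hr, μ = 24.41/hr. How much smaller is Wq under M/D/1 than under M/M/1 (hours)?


ρ = 7.55/24.41 = 0.3093
Wq(M/M/1) = ρ/(μ−λ) = 0.3093/16.86 = 0.01835 hr
Wq(M/D/1) = ρ/(2(μ−λ)) = 0.009173 hr
Savings = 0.01835 − 0.009173 = 0.009173 hr

Final: 0.009173 hr


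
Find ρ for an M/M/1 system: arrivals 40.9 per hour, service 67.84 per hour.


ρ = λ/μ = 40.9/67.84 = 0.6029

Final: 0.6029


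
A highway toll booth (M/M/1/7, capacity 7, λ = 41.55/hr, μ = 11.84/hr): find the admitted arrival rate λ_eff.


ρ = 3.5093; P_K = (1−ρ)ρ^7/(1−ρ^8) = 0.715073
λ_eff = λ(1 − P_K) = 41.55·(1 − 0.715073) = 41.55·0.284927 = 11.8387 /hr

Final: 11.8387 /hr


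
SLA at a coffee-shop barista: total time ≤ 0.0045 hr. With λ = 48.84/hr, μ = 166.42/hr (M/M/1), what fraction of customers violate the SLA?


W ~ Exponential(μ−λ) for M/M/1.
μ − λ = 166.42 − 48.84 = 117.5800
P(W > t) = e^{−(μ−λ)t} = e^{−0.5291} = 0.589129

Final: 0.589129


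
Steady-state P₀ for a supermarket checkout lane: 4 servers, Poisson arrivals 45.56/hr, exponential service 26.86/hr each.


a = λ/μ = 45.56/26.86 = 1.6962; ρ = a/c = 0.4241
Σ_{k=0}^{3} a^k/k! (terms k=0..3) = 1.00000 + 1.69620 + 1.43855 + 0.81336 = 4.94811
Tail: a^4/(4!(1−ρ)) = 8.27772/(24·0.5759) = 0.59885
P₀ = 1/(4.94811 + 0.59885) = 1/5.54696 = 0.180279

Final: 0.180279


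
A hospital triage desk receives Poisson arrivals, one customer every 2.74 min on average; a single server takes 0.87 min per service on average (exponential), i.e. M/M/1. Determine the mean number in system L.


λ = 60/2.74 = 21.8978 /hr
μ = 60/0.87 = 68.9655 /hr
ρ = λ/μ = 21.8978/68.9655 = 0.3175
L = ρ/(1−ρ) = 0.3175/0.6825 = 0.4652

Final: 0.4652


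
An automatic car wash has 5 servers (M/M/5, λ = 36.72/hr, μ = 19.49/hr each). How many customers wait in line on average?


a = λ/μ = 1.8840; ρ = a/5 = 0.3768
P₀ = 0.151151
Lq = P₀·a^c·ρ / (c!·(1−ρ)²) = 0.151151·23.73855·0.3768/(120·0.38837)
= 0.02901

Final: 0.02901


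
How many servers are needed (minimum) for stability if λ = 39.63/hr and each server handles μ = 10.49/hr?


Stability requires cμ > λ ⇔ c > λ/μ.
λ/μ = 39.63/10.49 = 3.7779
Minimum integer c = ⌊3.7779⌋ + 1 = 4
Check: 4·10.49 = 41.96 > 39.63, while 3·10.49 = 31.47 ≤ 39.63

Final: 4 servers


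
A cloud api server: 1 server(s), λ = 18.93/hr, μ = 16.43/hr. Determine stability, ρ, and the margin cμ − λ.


Total capacity cμ = 1·16.43 = 16.43/hr
ρ = λ/(cμ) = 18.93/16.43 = 1.1522
Stable ⇔ ρ < 1: NO
Spare capacity = cμ − λ = 16.43 − 18.93 = -2.50/hr

Final: ρ = 1.1522; unstable; margin = -2.50/hr


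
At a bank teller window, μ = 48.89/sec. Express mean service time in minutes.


Mean service time = 1/μ = 1/48.89 second = 0.02045 second
In minutes: 0.02045 × 0.0166667 = 0.0003409 min

Final: 0.0003409 min
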